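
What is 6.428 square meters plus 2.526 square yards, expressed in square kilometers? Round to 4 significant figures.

6.428 m² = 6.42800e-6 km² and 2.526 yd² = 2.11206e-6 km².
6.42800e-6 + 2.11206e-6 ≈ 8.540e-6 km².

8.540e-6 square kilometers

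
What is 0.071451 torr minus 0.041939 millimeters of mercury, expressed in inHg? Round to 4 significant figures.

0.071451 torr = 0.00281303 inHg and 0.041939 mmHg = 0.00165114 inHg.
0.00281303 − 0.00165114 ≈ 0.001162 inHg.

0.001162 inHg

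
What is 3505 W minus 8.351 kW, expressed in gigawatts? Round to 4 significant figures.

-4.846 × 10^-6 GW

3505 W = 3.50500 × 10^-6 GW and 8.351 kW = 8.35100 × 10^-6 GW.
3.50500 × 10^-6 − 8.35100 × 10^-6 ≈ -4.846 × 10^-6 GW.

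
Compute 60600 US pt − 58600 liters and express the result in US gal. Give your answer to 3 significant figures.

-7910 US gal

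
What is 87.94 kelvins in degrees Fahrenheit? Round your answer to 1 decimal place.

K = (°F + 459.67) × 5/9.
Applying the formula gives -301.4 °F.

-301.4 °F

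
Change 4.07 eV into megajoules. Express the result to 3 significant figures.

1 electronvolt = 1.60218e-25 megajoules.
So 4.07 × 1.60218e-25 ≈ 6.52e-25 MJ.

6.52e-25 megajoules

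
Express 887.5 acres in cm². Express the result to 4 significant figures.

3.592e+10 cm²

1 acre = 4.04686e+7 cm².
Thus 887.5 × 4.04686e+7 ≈ 3.592e+10 cm².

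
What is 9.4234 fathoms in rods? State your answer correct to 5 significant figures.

3.4267 rod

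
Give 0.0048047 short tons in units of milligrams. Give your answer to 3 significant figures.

4.36 × 10^6 milligrams

1 short ton = 9.07185 × 10^8 mg.
Then 0.0048047 × 9.07185 × 10^8 ≈ 4.36 × 10^6 mg.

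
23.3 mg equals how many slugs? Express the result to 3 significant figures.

1.60e-6 slugs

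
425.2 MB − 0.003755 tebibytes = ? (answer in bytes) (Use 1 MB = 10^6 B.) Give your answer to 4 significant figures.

425.2 MB = 4.25200 × 10^8 B and 0.003755 TiB = 4.12867 × 10^9 B.
4.25200 × 10^8 − 4.12867 × 10^9 ≈ -3.703 × 10^9 B.

-3.703 × 10^9 B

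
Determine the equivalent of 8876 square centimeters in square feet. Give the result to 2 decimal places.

9.55 ft²

1 square centimeter = 0.00107639 square feet.
Thus 8876 × 0.00107639 ≈ 9.55 ft².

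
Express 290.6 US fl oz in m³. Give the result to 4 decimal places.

0.0086 m³

1 US fluid ounce = 2.95735e-5 m³.
Thus 290.6 × 2.95735e-5 ≈ 0.0086 m³.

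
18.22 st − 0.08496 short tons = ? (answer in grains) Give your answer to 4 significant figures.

596100 grains

18.22 st = 1.78556e+6 gr and 0.08496 short ton = 1.18944e+6 gr.
1.78556e+6 − 1.18944e+6 ≈ 596100 gr.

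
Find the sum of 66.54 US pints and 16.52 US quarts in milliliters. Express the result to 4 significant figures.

47120 milliliters

66.54 US pt = 31485.2 mL and 16.52 US qt = 15633.8 mL.
31485.2 + 15633.8 ≈ 47120 mL.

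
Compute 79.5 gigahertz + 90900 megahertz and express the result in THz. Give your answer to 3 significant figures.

0.170 THz

79.5 GHz = 0.0795000 THz and 90900 MHz = 0.0909000 THz.
0.0795000 + 0.0909000 ≈ 0.170 THz.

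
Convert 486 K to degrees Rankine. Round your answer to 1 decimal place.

874.8 °R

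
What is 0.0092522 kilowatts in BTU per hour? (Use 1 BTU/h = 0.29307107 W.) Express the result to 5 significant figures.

31.570 BTU per hour

1 kilowatt = 3412.14 BTU/h.
So 0.0092522 × 3412.14 ≈ 31.570 BTU/h.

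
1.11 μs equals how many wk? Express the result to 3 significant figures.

1.84e-12 wk

1 microsecond = 1.65344e-12 wk.
Thus 1.11 × 1.65344e-12 ≈ 1.84e-12 wk.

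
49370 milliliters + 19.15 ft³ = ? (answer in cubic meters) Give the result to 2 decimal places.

0.59 m³

49370 mL = 0.0493700 m³ and 19.15 ft³ = 0.542268 m³.
0.0493700 + 0.542268 ≈ 0.59 m³.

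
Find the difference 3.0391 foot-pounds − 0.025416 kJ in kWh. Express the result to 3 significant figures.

-5.92 × 10^-6 kWh

3.0391 ft·lbf = 1.14457 × 10^-6 kWh and 0.025416 kJ = 7.06000 × 10^-6 kWh.
1.14457 × 10^-6 − 7.06000 × 10^-6 ≈ -5.92 × 10^-6 kWh.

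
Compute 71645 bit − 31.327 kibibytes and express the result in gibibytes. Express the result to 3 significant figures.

-2.15 × 10^-5 gibibytes

71645 bit = 8.34058 × 10^-6 GiB and 31.327 KiB = 2.98758 × 10^-5 GiB.
8.34058 × 10^-6 − 2.98758 × 10^-5 ≈ -2.15 × 10^-5 GiB.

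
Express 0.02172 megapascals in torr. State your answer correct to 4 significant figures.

162.9 torr

1 MPa = 7500.62 torr.
0.02172 × 7500.62 ≈ 162.9 torr.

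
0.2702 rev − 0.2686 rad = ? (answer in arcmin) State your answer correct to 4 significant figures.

0.2702 rev = 5836.32 arcmin and 0.2686 rad = 923.379 arcmin.
5836.32 − 923.379 ≈ 4913 arcmin.

4913 arcmin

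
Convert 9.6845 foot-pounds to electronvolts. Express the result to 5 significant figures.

8.1954 × 10^19 eV

1 foot-pound = 8.46235 × 10^18 eV.
9.6845 × 8.46235 × 10^18 ≈ 8.1954 × 10^19 eV.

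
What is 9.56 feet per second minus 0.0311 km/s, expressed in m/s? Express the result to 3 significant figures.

9.56 ft/s = 2.91389 m/s and 0.0311 km/s = 31.1000 m/s.
2.91389 − 31.1000 ≈ -28.2 m/s.

-28.2 m/s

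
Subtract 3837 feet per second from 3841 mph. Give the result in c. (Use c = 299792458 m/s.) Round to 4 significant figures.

3841 mph = 5.72756 × 10^-6 c and 3837 ft/s = 3.90109 × 10^-6 c.
5.72756 × 10^-6 − 3.90109 × 10^-6 ≈ 1.826 × 10^-6 c.

1.826 × 10^-6 c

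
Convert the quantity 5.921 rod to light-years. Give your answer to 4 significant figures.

3.148 × 10^-15 light-years

1 rod = 5.31587 × 10^-16 ly.
So 5.921 × 5.31587 × 10^-16 ≈ 3.148 × 10^-15 ly.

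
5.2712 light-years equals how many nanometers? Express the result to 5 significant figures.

4.9869e+25 nm

1 light-year = 9.46073e+24 nanometers.
Thus 5.2712 × 9.46073e+24 ≈ 4.9869e+25 nm.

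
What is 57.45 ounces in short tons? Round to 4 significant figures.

0.001795 short tons

1 oz = 3.12500 × 10^-5 short tons.
57.45 × 3.12500 × 10^-5 ≈ 0.001795 short ton.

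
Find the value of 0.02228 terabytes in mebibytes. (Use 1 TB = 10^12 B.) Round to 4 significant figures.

21250 MiB

1 TB = 953674 MiB.
0.02228 × 953674 ≈ 21250 MiB.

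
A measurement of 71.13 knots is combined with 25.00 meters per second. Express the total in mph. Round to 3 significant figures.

138 mph

71.13 kn = 81.8549 mph and 25.00 m/s = 55.9234 mph.
81.8549 + 55.9234 ≈ 138 mph.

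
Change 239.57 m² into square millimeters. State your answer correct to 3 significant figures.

2.40 × 10^8 mm²

1 m² = 1.00000 × 10^6 mm².
So 239.57 × 1.00000 × 10^6 ≈ 2.40 × 10^8 mm².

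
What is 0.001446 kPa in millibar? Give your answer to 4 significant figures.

1 kilopascal = 10.0000 mbar.
So 0.001446 × 10.0000 ≈ 0.01446 mbar.

0.01446 mbar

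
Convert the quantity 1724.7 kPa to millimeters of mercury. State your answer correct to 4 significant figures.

12940 mmHg

1 kilopascal = 7.50062 mmHg.
1724.7 × 7.50062 ≈ 12940 mmHg.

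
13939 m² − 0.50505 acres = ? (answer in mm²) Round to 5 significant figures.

1.1895 × 10^10 mm²

13939 m² = 1.39390 × 10^10 mm² and 0.50505 acre = 2.04386 × 10^9 mm².
1.39390 × 10^10 − 2.04386 × 10^9 ≈ 1.1895 × 10^10 mm².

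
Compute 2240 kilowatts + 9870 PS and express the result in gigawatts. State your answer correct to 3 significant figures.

0.00950 GW

2240 kW = 0.00224000 GW and 9870 PS = 0.00725937 GW.
0.00224000 + 0.00725937 ≈ 0.00950 GW.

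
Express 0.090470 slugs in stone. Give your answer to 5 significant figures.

1 slug = 2.29815 st.
Then 0.090470 × 2.29815 ≈ 0.20791 st.

0.20791 stone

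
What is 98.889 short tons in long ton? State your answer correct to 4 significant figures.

88.29 long ton

1 short ton = 0.892857 long ton.
So 98.889 × 0.892857 ≈ 88.29 long ton.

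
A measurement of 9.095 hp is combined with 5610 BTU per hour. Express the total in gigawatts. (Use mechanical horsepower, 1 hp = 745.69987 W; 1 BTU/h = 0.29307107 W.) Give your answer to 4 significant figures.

8.426e-6 GW

9.095 hp = 6.78214e-6 GW and 5610 BTU/h = 1.64413e-6 GW.
6.78214e-6 + 1.64413e-6 ≈ 8.426e-6 GW.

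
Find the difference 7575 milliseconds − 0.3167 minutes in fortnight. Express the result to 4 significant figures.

-9.447 × 10^-6 fortnights

7575 ms = 6.26240 × 10^-6 fortnight and 0.3167 min = 1.57093 × 10^-5 fortnight.
6.26240 × 10^-6 − 1.57093 × 10^-5 ≈ -9.447 × 10^-6 fortnight.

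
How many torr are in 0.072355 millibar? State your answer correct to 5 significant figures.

0.054271 torr

1 millibar = 0.750062 torr.
0.072355 × 0.750062 ≈ 0.054271 torr.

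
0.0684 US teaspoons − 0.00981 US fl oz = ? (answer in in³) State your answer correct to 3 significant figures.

0.0684 US tsp = 0.0205734 in³ and 0.00981 US fl oz = 0.0177040 in³.
0.0205734 − 0.0177040 ≈ 0.00287 in³.

0.00287 cubic inches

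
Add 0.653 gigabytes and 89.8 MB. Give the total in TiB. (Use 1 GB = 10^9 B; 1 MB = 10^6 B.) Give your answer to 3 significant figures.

0.653 GB = 0.000593900 TiB and 89.8 MB = 8.16726e-5 TiB.
0.000593900 + 8.16726e-5 ≈ 0.000676 TiB.

0.000676 tebibytes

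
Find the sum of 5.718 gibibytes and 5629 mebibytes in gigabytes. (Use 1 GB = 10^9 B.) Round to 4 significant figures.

12.04 GB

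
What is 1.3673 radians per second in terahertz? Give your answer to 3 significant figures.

1 rad/s = 1.59155e-13 THz.
Thus 1.3673 × 1.59155e-13 ≈ 2.18e-13 THz.

2.18e-13 terahertz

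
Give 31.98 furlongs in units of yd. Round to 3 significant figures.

1 furlong = 220.000 yd.
Then 31.98 × 220.000 ≈ 7040 yd.

7040 yd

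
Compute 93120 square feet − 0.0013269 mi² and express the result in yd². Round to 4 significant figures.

93120 ft² = 10346.7 yd² and 0.0013269 mi² = 4110.21 yd².
10346.7 − 4110.21 ≈ 6236 yd².

6236 yd²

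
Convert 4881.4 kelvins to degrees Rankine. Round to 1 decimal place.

8786.5 °R

°R = K × 9/5.
Applying the formula gives 8786.5 °R.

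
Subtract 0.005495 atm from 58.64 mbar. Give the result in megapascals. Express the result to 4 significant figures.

0.005307 megapascals

58.64 mbar = 0.00586400 MPa and 0.005495 atm = 0.000556781 MPa.
0.00586400 − 0.000556781 ≈ 0.005307 MPa.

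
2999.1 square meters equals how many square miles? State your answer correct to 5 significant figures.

1 square meter = 3.86102 × 10^-7 square miles.
Then 2999.1 × 3.86102 × 10^-7 ≈ 0.0011580 mi².

0.0011580 mi²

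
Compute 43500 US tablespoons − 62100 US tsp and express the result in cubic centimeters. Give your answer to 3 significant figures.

43500 US tbsp = 643224 cm³ and 62100 US tsp = 306086 cm³.
643224 − 306086 ≈ 337000 cm³.

337000 cm³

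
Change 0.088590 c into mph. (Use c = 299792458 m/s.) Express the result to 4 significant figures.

1 c = 6.70617e+8 miles per hour.
Thus 0.088590 × 6.70617e+8 ≈ 5.941e+7 mph.

5.941e+7 miles per hour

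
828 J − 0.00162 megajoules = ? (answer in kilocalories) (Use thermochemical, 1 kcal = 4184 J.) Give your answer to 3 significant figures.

828 J = 0.197897 kcal and 0.00162 MJ = 0.387189 kcal.
0.197897 − 0.387189 ≈ -0.189 kcal.

-0.189 kilocalories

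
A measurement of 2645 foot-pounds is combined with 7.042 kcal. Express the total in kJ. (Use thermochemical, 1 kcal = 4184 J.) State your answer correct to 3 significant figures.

33.0 kilojoules

2645 ft·lbf = 3.58614 kJ and 7.042 kcal = 29.4637 kJ.
3.58614 + 29.4637 ≈ 33.0 kJ.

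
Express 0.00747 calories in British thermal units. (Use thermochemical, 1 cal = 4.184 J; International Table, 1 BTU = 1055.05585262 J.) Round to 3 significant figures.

2.96e-5 British thermal units

1 calorie = 0.00396567 British thermal units.
So 0.00747 × 0.00396567 ≈ 2.96e-5 BTU.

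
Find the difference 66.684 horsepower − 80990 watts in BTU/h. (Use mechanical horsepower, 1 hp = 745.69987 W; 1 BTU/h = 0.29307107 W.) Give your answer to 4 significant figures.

66.684 hp = 169673 BTU/h and 80990 W = 276349 BTU/h.
169673 − 276349 ≈ -106700 BTU/h.

-106700 BTU/h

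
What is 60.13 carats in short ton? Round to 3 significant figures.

1 ct = 2.20462e-7 short ton.
Then 60.13 × 2.20462e-7 ≈ 1.33e-5 short ton.

1.33e-5 short tons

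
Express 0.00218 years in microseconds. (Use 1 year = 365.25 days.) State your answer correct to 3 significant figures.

1 year = 3.15576 × 10^13 μs.
Then 0.00218 × 3.15576 × 10^13 ≈ 6.88 × 10^10 μs.

6.88 × 10^10 microseconds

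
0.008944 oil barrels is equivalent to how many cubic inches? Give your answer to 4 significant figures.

86.77 in³

1 oil barrel = 9702.00 cubic inches.
So 0.008944 × 9702.00 ≈ 86.77 in³.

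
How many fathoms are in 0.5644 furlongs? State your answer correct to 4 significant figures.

62.08 fathom

1 furlong = 110.000 fathoms.
So 0.5644 × 110.000 ≈ 62.08 fathom.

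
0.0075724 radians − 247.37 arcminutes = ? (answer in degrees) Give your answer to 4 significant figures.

-3.689 °

0.0075724 rad = 0.433867 ° and 247.37 arcmin = 4.12283 °.
0.433867 − 4.12283 ≈ -3.689 °.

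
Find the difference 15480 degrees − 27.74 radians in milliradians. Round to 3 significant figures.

15480 ° = 270177 mrad and 27.74 rad = 27740.0 mrad.
270177 − 27740.0 ≈ 242000 mrad.

242000 mrad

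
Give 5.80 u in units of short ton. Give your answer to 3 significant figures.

1.06 × 10^-29 short ton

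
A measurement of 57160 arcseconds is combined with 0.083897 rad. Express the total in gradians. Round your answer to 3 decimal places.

57160 arcsec = 17.6420 grad and 0.083897 rad = 5.34105 grad.
17.6420 + 5.34105 ≈ 22.983 grad.

22.983 gradians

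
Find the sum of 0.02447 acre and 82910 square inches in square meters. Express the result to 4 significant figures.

152.5 square meters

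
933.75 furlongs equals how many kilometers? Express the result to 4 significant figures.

187.8 km

1 furlong = 0.201168 kilometers.
Thus 933.75 × 0.201168 ≈ 187.8 km.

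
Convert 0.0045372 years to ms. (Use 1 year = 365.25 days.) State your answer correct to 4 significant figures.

1 year = 3.15576 × 10^10 ms.
Then 0.0045372 × 3.15576 × 10^10 ≈ 1.432 × 10^8 ms.

1.432 × 10^8 ms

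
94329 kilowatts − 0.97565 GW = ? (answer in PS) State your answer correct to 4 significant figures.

-1.198 × 10^6 metric horsepower

94329 kW = 128252 PS and 0.97565 GW = 1.32651 × 10^6 PS.
128252 − 1.32651 × 10^6 ≈ -1.198 × 10^6 PS.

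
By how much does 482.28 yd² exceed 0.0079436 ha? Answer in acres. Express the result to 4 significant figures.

0.08002 acre

482.28 yd² = 0.0996446 acre and 0.0079436 ha = 0.0196291 acre.
0.0996446 − 0.0196291 ≈ 0.08002 acre.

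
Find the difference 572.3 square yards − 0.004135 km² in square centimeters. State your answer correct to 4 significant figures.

572.3 yd² = 4.78516 × 10^6 cm² and 0.004135 km² = 4.13500 × 10^7 cm².
4.78516 × 10^6 − 4.13500 × 10^7 ≈ -3.656 × 10^7 cm².

-3.656 × 10^7 square centimeters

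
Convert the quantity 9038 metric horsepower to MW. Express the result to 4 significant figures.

1 PS = 0.000735499 MW.
Thus 9038 × 0.000735499 ≈ 6.647 MW.

6.647 MW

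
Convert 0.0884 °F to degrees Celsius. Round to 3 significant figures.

-17.7 °C

°F = °C × 9/5 + 32.
Applying the formula gives -17.7 °C.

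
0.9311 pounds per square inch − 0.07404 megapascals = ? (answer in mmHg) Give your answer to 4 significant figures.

0.9311 psi = 48.1518 mmHg and 0.07404 MPa = 555.346 mmHg.
48.1518 − 555.346 ≈ -507.2 mmHg.

-507.2 millimeters of mercury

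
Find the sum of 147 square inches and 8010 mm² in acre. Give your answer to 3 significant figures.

147 in² = 2.34351 × 10^-5 acre and 8010 mm² = 1.97931 × 10^-6 acre.
2.34351 × 10^-5 + 1.97931 × 10^-6 ≈ 2.54 × 10^-5 acre.

2.54 × 10^-5 acre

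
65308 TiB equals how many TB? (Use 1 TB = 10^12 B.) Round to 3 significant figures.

71800 TB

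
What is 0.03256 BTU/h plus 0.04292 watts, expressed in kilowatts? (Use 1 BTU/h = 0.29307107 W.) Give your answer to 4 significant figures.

5.246e-5 kW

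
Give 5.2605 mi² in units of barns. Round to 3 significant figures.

1.36e+35 barn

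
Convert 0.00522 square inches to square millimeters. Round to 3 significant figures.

1 in² = 645.160 square millimeters.
0.00522 × 645.160 ≈ 3.37 mm².

3.37 mm²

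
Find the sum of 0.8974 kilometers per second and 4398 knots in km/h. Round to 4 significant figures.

11380 km/h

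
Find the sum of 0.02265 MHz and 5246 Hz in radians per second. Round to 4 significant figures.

175300 radians per second

0.02265 MHz = 142314 rad/s and 5246 Hz = 32961.6 rad/s.
142314 + 32961.6 ≈ 175300 rad/s.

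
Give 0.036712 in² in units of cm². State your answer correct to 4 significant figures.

0.2369 cm²

1 square inch = 6.45160 cm².
So 0.036712 × 6.45160 ≈ 0.2369 cm².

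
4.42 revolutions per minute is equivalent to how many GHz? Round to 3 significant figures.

1 revolution per minute = 1.66667e-11 GHz.
Then 4.42 × 1.66667e-11 ≈ 7.37e-11 GHz.

7.37e-11 GHz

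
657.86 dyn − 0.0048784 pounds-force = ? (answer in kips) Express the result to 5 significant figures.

657.86 dyn = 1.47893e-6 kip and 0.0048784 lbf = 4.87840e-6 kip.
1.47893e-6 − 4.87840e-6 ≈ -3.3995e-6 kip.

-3.3995e-6 kip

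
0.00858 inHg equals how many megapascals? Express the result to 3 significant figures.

1 inHg = 0.00338639 megapascals.
Then 0.00858 × 0.00338639 ≈ 2.91e-5 MPa.

2.91e-5 MPa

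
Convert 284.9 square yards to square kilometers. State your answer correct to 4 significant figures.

0.0002382 km²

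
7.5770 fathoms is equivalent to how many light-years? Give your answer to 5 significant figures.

1 fathom = 1.93304e-16 ly.
So 7.5770 × 1.93304e-16 ≈ 1.4647e-15 ly.

1.4647e-15 ly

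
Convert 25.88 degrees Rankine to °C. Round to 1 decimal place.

°R = (°C + 273.15) × 9/5.
Applying the formula gives -258.8 °C.

-258.8 degrees Celsius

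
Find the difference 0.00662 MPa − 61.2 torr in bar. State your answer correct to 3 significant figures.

0.00662 MPa = 0.0662000 bar and 61.2 torr = 0.0815933 bar.
0.0662000 − 0.0815933 ≈ -0.0154 bar.

-0.0154 bar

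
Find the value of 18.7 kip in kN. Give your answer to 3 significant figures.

83.2 kilonewtons

1 kip = 4.44822 kN.
18.7 × 4.44822 ≈ 83.2 kN.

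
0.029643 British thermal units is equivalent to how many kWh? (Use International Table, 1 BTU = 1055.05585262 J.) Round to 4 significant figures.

8.688e-6 kWh

1 BTU = 0.000293071 kilowatt-hours.
0.029643 × 0.000293071 ≈ 8.688e-6 kWh.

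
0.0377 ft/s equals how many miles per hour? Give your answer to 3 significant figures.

0.0257 mph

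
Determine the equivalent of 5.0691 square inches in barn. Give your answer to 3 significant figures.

3.27e+25 barns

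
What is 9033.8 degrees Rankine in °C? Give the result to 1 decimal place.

4745.6 degrees Celsius

°R = (°C + 273.15) × 9/5.
Applying the formula gives 4745.6 °C.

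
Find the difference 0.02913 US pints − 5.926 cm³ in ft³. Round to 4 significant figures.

0.0002775 cubic feet

0.02913 US pt = 0.000486764 ft³ and 5.926 cm³ = 0.000209275 ft³.
0.000486764 − 0.000209275 ≈ 0.0002775 ft³.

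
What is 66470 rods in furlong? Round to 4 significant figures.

1662 furlong

1 rod = 0.0250000 furlongs.
So 66470 × 0.0250000 ≈ 1662 furlong.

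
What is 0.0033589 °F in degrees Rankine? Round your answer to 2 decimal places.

°R = °F + 459.67.
Applying the formula gives 459.67 °R.

459.67 degrees Rankine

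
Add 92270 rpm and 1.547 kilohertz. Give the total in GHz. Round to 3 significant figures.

92270 rpm = 1.53783 × 10^-6 GHz and 1.547 kHz = 1.54700 × 10^-6 GHz.
1.53783 × 10^-6 + 1.54700 × 10^-6 ≈ 3.08 × 10^-6 GHz.

3.08 × 10^-6 GHz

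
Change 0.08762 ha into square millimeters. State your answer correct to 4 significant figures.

8.762 × 10^8 square millimeters

1 hectare = 1.00000 × 10^10 mm².
0.08762 × 1.00000 × 10^10 ≈ 8.762 × 10^8 mm².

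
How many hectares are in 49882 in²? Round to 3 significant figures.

0.00322 ha

1 in² = 6.45160e-8 ha.
So 49882 × 6.45160e-8 ≈ 0.00322 ha.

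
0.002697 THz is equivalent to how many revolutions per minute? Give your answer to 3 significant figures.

1 THz = 6.00000 × 10^13 rpm.
So 0.002697 × 6.00000 × 10^13 ≈ 1.62 × 10^11 rpm.

1.62 × 10^11 revolutions per minute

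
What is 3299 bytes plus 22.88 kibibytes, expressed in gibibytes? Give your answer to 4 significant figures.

2.489 × 10^-5 GiB

3299 B = 3.07243 × 10^-6 GiB and 22.88 KiB = 2.18201 × 10^-5 GiB.
3.07243 × 10^-6 + 2.18201 × 10^-5 ≈ 2.489 × 10^-5 GiB.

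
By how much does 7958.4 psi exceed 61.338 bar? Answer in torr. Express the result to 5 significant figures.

365560 torr

7958.4 psi = 411568 torr and 61.338 bar = 46007.3 torr.
411568 − 46007.3 ≈ 365560 torr.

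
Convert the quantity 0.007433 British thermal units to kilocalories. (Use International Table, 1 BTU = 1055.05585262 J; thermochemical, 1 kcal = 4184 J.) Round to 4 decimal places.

1 BTU = 0.252164 kcal.
Then 0.007433 × 0.252164 ≈ 0.0019 kcal.

0.0019 kcal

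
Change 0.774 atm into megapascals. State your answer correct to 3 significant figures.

0.0784 MPa

1 atmosphere = 0.101325 megapascals.
So 0.774 × 0.101325 ≈ 0.0784 MPa.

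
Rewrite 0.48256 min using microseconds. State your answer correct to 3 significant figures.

1 min = 6.00000 × 10^7 microseconds.
0.48256 × 6.00000 × 10^7 ≈ 2.90 × 10^7 μs.

2.90 × 10^7 microseconds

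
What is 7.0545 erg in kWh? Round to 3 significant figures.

1.96 × 10^-13 kilowatt-hours

1 erg = 2.77778 × 10^-14 kilowatt-hours.
So 7.0545 × 2.77778 × 10^-14 ≈ 1.96 × 10^-13 kWh.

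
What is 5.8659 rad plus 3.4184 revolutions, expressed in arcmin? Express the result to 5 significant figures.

5.8659 rad = 20165.5 arcmin and 3.4184 rev = 73837.4 arcmin.
20165.5 + 73837.4 ≈ 94003 arcmin.

94003 arcmin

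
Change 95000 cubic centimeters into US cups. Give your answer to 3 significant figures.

402 US cup

1 cm³ = 0.00422675 US cup.
95000 × 0.00422675 ≈ 402 US cup.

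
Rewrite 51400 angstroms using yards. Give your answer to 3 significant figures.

5.62e-6 yd

1 Å = 1.09361e-10 yd.
Then 51400 × 1.09361e-10 ≈ 5.62e-6 yd.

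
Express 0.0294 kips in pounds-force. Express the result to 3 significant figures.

1 kip = 1000.00 lbf.
So 0.0294 × 1000.00 ≈ 29.4 lbf.

29.4 pounds-force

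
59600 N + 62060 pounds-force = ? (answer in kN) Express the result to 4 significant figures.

59600 N = 59.6000 kN and 62060 lbf = 276.057 kN.
59.6000 + 276.057 ≈ 335.7 kN.

335.7 kN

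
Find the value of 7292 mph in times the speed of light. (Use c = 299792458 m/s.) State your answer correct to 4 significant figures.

1 mph = 1.49116 × 10^-9 times the speed of light.
Thus 7292 × 1.49116 × 10^-9 ≈ 1.087 × 10^-5 c.

1.087 × 10^-5 times the speed of light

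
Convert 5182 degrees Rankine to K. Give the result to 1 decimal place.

°R = K × 9/5.
Applying the formula gives 2878.9 K.

2878.9 K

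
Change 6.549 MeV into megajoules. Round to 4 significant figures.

1 megaelectronvolt = 1.60218 × 10^-19 megajoules.
Then 6.549 × 1.60218 × 10^-19 ≈ 1.049 × 10^-18 MJ.

1.049 × 10^-18 megajoules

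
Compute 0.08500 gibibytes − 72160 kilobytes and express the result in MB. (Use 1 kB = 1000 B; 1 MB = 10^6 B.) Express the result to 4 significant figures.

0.08500 GiB = 91.2681 MB and 72160 kB = 72.1600 MB.
91.2681 − 72.1600 ≈ 19.11 MB.

19.11 MB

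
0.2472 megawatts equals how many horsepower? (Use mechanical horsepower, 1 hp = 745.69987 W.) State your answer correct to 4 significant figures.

1 megawatt = 1341.02 hp.
Then 0.2472 × 1341.02 ≈ 331.5 hp.

331.5 horsepower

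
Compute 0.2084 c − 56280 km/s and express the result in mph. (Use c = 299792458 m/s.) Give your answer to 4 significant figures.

0.2084 c = 1.39757 × 10^8 mph and 56280 km/s = 1.25895 × 10^8 mph.
1.39757 × 10^8 − 1.25895 × 10^8 ≈ 1.386 × 10^7 mph.

1.386 × 10^7 mph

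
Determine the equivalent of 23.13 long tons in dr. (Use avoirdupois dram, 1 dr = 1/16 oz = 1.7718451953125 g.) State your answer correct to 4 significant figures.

1.326 × 10^7 dr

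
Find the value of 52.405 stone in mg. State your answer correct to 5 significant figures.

3.3279 × 10^8 mg

1 st = 6.35029 × 10^6 mg.
So 52.405 × 6.35029 × 10^6 ≈ 3.3279 × 10^8 mg.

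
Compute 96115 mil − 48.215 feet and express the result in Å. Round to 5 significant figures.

96115 mil = 2.44132e+10 Å and 48.215 ft = 1.46959e+11 Å.
2.44132e+10 − 1.46959e+11 ≈ -1.2255e+11 Å.

-1.2255e+11 angstroms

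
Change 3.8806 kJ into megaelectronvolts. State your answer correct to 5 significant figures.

2.4221e+16 MeV

1 kJ = 6.24151e+15 MeV.
3.8806 × 6.24151e+15 ≈ 2.4221e+16 MeV.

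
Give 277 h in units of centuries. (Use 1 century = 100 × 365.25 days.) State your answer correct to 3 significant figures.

0.000316 centuries

1 hour = 1.14077e-6 century.
Then 277 × 1.14077e-6 ≈ 0.000316 century.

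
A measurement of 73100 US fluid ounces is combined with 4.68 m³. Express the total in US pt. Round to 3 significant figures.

73100 US fl oz = 4568.75 US pt and 4.68 m³ = 9890.60 US pt.
4568.75 + 9890.60 ≈ 14500 US pt.

14500 US pints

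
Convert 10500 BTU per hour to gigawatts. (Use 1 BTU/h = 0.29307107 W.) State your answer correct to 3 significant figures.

1 BTU/h = 2.93071e-10 GW.
Then 10500 × 2.93071e-10 ≈ 3.08e-6 GW.

3.08e-6 GW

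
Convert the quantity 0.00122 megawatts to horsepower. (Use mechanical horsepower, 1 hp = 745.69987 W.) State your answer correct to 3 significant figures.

1.64 hp

1 megawatt = 1341.02 hp.
0.00122 × 1341.02 ≈ 1.64 hp.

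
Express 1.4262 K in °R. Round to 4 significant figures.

°R = K × 9/5.
Applying the formula gives 2.567 °R.

2.567 °R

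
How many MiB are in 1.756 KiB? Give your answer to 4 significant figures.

0.001715 MiB

1 kibibyte = 0.0009765625 MiB.
Then 1.756 × 0.0009765625 ≈ 0.001715 MiB.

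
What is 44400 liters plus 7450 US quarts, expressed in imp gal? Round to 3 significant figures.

44400 L = 9766.63 imp gal and 7450 US qt = 1550.86 imp gal.
9766.63 + 1550.86 ≈ 11300 imp gal.

11300 imp gal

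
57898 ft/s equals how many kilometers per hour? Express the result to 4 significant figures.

63530 kilometers per hour

1 foot per second = 1.09728 km/h.
Thus 57898 × 1.09728 ≈ 63530 km/h.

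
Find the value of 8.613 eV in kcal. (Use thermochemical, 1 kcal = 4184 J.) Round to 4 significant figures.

1 eV = 3.82929e-23 kcal.
8.613 × 3.82929e-23 ≈ 3.298e-22 kcal.

3.298e-22 kcal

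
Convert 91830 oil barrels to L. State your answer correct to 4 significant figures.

1 bbl = 158.987 liters.
So 91830 × 158.987 ≈ 1.460 × 10^7 L.

1.460 × 10^7 L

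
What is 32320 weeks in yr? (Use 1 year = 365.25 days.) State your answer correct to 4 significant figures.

1 week = 0.0191650 years.
Then 32320 × 0.0191650 ≈ 619.4 yr.

619.4 years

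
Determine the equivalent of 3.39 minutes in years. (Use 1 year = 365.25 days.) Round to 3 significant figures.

6.45e-6 yr

1 min = 1.90129e-6 years.
Then 3.39 × 1.90129e-6 ≈ 6.45e-6 yr.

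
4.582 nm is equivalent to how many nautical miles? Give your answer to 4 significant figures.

1 nanometer = 5.39957 × 10^-13 nmi.
Thus 4.582 × 5.39957 × 10^-13 ≈ 2.474 × 10^-12 nmi.

2.474 × 10^-12 nautical miles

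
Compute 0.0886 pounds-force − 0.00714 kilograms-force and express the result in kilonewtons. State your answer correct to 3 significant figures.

0.000324 kN

0.0886 lbf = 0.000394112 kN and 0.00714 kgf = 7.00195e-5 kN.
0.000394112 − 7.00195e-5 ≈ 0.000324 kN.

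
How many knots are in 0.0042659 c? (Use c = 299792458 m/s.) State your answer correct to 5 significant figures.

2.4860 × 10^6 kn

1 speed of light = 5.82750 × 10^8 knots.
Thus 0.0042659 × 5.82750 × 10^8 ≈ 2.4860 × 10^6 kn.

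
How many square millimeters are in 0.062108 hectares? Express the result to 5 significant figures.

6.2108 × 10^8 mm²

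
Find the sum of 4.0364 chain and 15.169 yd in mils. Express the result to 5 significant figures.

4.0364 chain = 3.19683e+6 mil and 15.169 yd = 546084 mil.
3.19683e+6 + 546084 ≈ 3.7429e+6 mil.

3.7429e+6 mil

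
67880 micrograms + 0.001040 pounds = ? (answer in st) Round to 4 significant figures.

8.497e-5 stone

67880 μg = 1.068927e-5 st and 0.001040 lb = 7.428571e-5 st.
1.068927e-5 + 7.428571e-5 ≈ 8.497e-5 st.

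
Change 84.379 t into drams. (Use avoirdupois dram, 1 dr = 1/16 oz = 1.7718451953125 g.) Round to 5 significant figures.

4.7622 × 10^7 dr

1 t = 564383 drams.
Thus 84.379 × 564383 ≈ 4.7622 × 10^7 dr.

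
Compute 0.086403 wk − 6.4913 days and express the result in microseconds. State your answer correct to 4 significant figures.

0.086403 wk = 5.22565e+10 μs and 6.4913 d = 5.60848e+11 μs.
5.22565e+10 − 5.60848e+11 ≈ -5.086e+11 μs.

-5.086e+11 μs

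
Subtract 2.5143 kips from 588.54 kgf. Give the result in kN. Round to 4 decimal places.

-5.4126 kN

588.54 kgf = 5.77161 kN and 2.5143 kip = 11.1842 kN.
5.77161 − 11.1842 ≈ -5.4126 kN.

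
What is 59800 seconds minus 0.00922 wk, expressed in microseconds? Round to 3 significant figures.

59800 s = 5.98000e+10 μs and 0.00922 wk = 5.57626e+9 μs.
5.98000e+10 − 5.57626e+9 ≈ 5.42e+10 μs.

5.42e+10 microseconds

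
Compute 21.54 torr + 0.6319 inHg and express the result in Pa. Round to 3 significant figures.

21.54 torr = 2871.76 Pa and 0.6319 inHg = 2139.86 Pa.
2871.76 + 2139.86 ≈ 5010 Pa.

5010 Pa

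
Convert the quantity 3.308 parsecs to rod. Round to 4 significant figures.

2.030e+16 rod

1 pc = 6.13552e+15 rods.
Then 3.308 × 6.13552e+15 ≈ 2.030e+16 rod.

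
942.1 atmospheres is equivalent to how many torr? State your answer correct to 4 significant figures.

1 atmosphere = 760.000 torr.
Thus 942.1 × 760.000 ≈ 716000 torr.

716000 torr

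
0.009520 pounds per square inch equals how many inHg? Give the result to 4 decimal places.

1 pound per square inch = 2.03602 inHg.
Thus 0.009520 × 2.03602 ≈ 0.0194 inHg.

0.0194 inches of mercury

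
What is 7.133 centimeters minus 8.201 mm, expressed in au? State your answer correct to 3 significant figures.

7.133 cm = 4.76812e-13 au and 8.201 mm = 5.48203e-14 au.
4.76812e-13 − 5.48203e-14 ≈ 4.22e-13 au.

4.22e-13 au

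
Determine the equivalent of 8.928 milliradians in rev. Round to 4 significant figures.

0.001421 rev

1 milliradian = 0.000159155 revolutions.
So 8.928 × 0.000159155 ≈ 0.001421 rev.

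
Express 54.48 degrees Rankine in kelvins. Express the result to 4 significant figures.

°R = K × 9/5.
Applying the formula gives 30.27 K.

30.27 kelvins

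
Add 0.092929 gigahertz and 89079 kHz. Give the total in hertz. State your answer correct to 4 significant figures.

0.092929 GHz = 9.29290e+7 Hz and 89079 kHz = 8.90790e+7 Hz.
9.29290e+7 + 8.90790e+7 ≈ 1.820e+8 Hz.

1.820e+8 hertz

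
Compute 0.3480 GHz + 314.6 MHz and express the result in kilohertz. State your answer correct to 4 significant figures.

662600 kHz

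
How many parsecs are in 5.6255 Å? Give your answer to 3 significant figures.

1.82 × 10^-26 pc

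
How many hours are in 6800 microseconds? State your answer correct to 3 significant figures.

1 μs = 2.77778 × 10^-10 hours.
Then 6800 × 2.77778 × 10^-10 ≈ 1.89 × 10^-6 h.

1.89 × 10^-6 hours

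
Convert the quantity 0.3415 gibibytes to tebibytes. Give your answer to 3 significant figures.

1 gibibyte = 0.0009765625 TiB.
So 0.3415 × 0.0009765625 ≈ 0.000333 TiB.

0.000333 tebibytes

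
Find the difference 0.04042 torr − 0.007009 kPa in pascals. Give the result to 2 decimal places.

0.04042 torr = 5.38889 Pa and 0.007009 kPa = 7.00900 Pa.
5.38889 − 7.00900 ≈ -1.62 Pa.

-1.62 Pa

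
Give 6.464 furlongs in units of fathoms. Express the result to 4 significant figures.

1 furlong = 110.000 fathoms.
6.464 × 110.000 ≈ 711.0 fathom.

711.0 fathom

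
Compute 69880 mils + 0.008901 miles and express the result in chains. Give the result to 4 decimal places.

0.8003 chain

69880 mil = 0.0882323 chain and 0.008901 mi = 0.712080 chain.
0.0882323 + 0.712080 ≈ 0.8003 chain.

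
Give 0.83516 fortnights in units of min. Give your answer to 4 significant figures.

16840 min

1 fortnight = 20160.0 min.
Then 0.83516 × 20160.0 ≈ 16840 min.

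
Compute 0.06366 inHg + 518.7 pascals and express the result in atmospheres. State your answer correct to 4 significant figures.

0.007247 atmospheres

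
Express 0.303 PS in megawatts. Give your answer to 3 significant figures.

0.000223 MW

1 PS = 0.000735499 MW.
0.303 × 0.000735499 ≈ 0.000223 MW.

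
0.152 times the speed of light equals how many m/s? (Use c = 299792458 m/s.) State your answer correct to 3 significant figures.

4.56e+7 m/s

1 c = 2.99792e+8 meters per second.
So 0.152 × 2.99792e+8 ≈ 4.56e+7 m/s.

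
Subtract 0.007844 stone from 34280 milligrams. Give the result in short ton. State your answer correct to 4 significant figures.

34280 mg = 3.77872e-5 short ton and 0.007844 st = 5.49080e-5 short ton.
3.77872e-5 − 5.49080e-5 ≈ -1.712e-5 short ton.

-1.712e-5 short ton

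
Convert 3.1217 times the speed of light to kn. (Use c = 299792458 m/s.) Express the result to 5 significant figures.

1 speed of light = 5.82750 × 10^8 kn.
Thus 3.1217 × 5.82750 × 10^8 ≈ 1.8192 × 10^9 kn.

1.8192 × 10^9 kn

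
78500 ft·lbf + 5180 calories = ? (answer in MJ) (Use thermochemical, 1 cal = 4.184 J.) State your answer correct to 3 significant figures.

0.128 MJ

78500 ft·lbf = 0.106432 MJ and 5180 cal = 0.0216731 MJ.
0.106432 + 0.0216731 ≈ 0.128 MJ.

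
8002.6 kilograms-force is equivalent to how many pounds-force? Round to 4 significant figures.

1 kgf = 2.20462 lbf.
8002.6 × 2.20462 ≈ 17640 lbf.

17640 lbf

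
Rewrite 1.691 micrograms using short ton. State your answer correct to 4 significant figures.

1.864 × 10^-12 short tons

1 μg = 1.10231 × 10^-12 short ton.
So 1.691 × 1.10231 × 10^-12 ≈ 1.864 × 10^-12 short ton.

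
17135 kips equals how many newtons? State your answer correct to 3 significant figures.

7.62 × 10^7 N

1 kip = 4448.22 N.
Thus 17135 × 4448.22 ≈ 7.62 × 10^7 N.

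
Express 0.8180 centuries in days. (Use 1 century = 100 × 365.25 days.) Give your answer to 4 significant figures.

1 century = 36525.0 d.
Thus 0.8180 × 36525.0 ≈ 29880 d.

29880 days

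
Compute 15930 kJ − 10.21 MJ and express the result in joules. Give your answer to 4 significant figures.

15930 kJ = 1.59300 × 10^7 J and 10.21 MJ = 1.02100 × 10^7 J.
1.59300 × 10^7 − 1.02100 × 10^7 ≈ 5.720 × 10^6 J.

5.720 × 10^6 J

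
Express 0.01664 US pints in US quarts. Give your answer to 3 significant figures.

0.00832 US qt

1 US pint = 0.500000 US qt.
So 0.01664 × 0.500000 ≈ 0.00832 US qt.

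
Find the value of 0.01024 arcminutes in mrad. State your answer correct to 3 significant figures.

1 arcmin = 0.290888 mrad.
Then 0.01024 × 0.290888 ≈ 0.00298 mrad.

0.00298 mrad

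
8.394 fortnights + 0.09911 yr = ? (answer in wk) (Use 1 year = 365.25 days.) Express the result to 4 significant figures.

8.394 fortnight = 16.7880 wk and 0.09911 yr = 5.17142 wk.
16.7880 + 5.17142 ≈ 21.96 wk.

21.96 wk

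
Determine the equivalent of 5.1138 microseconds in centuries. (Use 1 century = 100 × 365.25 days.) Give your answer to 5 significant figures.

1.6205 × 10^-15 century

1 μs = 3.16881 × 10^-16 centuries.
So 5.1138 × 3.16881 × 10^-16 ≈ 1.6205 × 10^-15 century.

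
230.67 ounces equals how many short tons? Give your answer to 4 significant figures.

1 ounce = 3.12500 × 10^-5 short tons.
Thus 230.67 × 3.12500 × 10^-5 ≈ 0.007208 short ton.

0.007208 short ton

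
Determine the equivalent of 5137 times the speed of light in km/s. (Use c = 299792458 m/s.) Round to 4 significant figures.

1 c = 299792 kilometers per second.
So 5137 × 299792 ≈ 1.540 × 10^9 km/s.

1.540 × 10^9 km/s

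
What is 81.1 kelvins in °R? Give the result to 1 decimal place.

°R = K × 9/5.
Applying the formula gives 146.0 °R.

146.0 °R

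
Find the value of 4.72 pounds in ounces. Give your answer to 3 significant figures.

75.5 ounces

1 pound = 16.0000 ounces.
So 4.72 × 16.0000 ≈ 75.5 oz.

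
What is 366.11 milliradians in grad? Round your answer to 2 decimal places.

1 mrad = 0.0636620 grad.
366.11 × 0.0636620 ≈ 23.31 grad.

23.31 grad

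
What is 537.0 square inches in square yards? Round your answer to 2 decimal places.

0.41 yd²

1 in² = 0.000771605 square yards.
Thus 537.0 × 0.000771605 ≈ 0.41 yd².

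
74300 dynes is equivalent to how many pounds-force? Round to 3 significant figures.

0.167 lbf

1 dyn = 2.24809e-6 pounds-force.
So 74300 × 2.24809e-6 ≈ 0.167 lbf.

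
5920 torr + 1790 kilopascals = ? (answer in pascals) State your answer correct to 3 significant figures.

2.58 × 10^6 Pa

5920 torr = 789268 Pa and 1790 kPa = 1.79000 × 10^6 Pa.
789268 + 1.79000 × 10^6 ≈ 2.58 × 10^6 Pa.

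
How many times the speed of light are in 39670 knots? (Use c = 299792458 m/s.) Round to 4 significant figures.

1 kn = 1.71600 × 10^-9 c.
39670 × 1.71600 × 10^-9 ≈ 6.807 × 10^-5 c.

6.807 × 10^-5 c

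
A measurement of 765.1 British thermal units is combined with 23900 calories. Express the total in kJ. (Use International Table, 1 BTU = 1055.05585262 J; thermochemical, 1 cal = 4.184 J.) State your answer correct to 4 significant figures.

765.1 BTU = 807.223 kJ and 23900 cal = 99.9976 kJ.
807.223 + 99.9976 ≈ 907.2 kJ.

907.2 kJ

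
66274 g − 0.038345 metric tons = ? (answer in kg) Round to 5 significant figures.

27.929 kg

66274 g = 66.2740 kg and 0.038345 t = 38.3450 kg.
66.2740 − 38.3450 ≈ 27.929 kg.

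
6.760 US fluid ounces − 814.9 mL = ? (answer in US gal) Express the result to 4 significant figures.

6.760 US fl oz = 0.0528125 US gal and 814.9 mL = 0.215274 US gal.
0.0528125 − 0.215274 ≈ -0.1625 US gal.

-0.1625 US gal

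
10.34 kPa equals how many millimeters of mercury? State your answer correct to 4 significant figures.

77.56 mmHg

1 kPa = 7.50062 millimeters of mercury.
Then 10.34 × 7.50062 ≈ 77.56 mmHg.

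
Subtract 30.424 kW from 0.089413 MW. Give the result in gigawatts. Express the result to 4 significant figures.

5.899e-5 gigawatts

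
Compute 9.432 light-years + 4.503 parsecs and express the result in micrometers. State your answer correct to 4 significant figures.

9.432 ly = 8.92336 × 10^22 μm and 4.503 pc = 1.38948 × 10^23 μm.
8.92336 × 10^22 + 1.38948 × 10^23 ≈ 2.282 × 10^23 μm.

2.282 × 10^23 μm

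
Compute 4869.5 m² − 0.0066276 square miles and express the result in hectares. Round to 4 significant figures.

4869.5 m² = 0.486950 ha and 0.0066276 mi² = 1.71654 ha.
0.486950 − 1.71654 ≈ -1.230 ha.

-1.230 ha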